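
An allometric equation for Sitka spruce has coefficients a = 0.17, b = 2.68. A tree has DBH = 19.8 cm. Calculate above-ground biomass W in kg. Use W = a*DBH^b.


Formula: W = a * DBH^b  (allometric power law)
DBH^b = 19.8^2.68 = 2985.8137
W = 0.17 * 2985.8137 = 507.6 kg

507.6


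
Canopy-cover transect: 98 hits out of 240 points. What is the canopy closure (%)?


Formula: Canopy closure = covered points / total points * 100
Closure = 98 / 240 * 100
Closure = 0.4083 * 100 = 40.8%

40.8


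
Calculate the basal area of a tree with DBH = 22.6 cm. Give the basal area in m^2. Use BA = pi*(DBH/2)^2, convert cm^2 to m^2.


Formula: BA = pi * (DBH/2)^2 / 10000  (cm^2 to m^2)
Radius = DBH/2 = 22.6/2 = 11.3 cm
BA = pi * 11.3^2 / 10000
   = 401.15 cm^2 / 10000
   = 0.0401 m^2

0.0401


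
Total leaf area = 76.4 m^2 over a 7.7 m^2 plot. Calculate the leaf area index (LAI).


Formula: LAI = total leaf area / ground area  (dimensionless)
LAI = 76.4 m^2 / 7.7 m^2
LAI = 9.92

9.92


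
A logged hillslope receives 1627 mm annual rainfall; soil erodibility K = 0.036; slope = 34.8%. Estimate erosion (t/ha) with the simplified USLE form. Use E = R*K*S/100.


Formula: E = R * K * S / 100  (simplified USLE)
R * K = 1627 * 0.036 = 58.572
E = 58.572 * 34.8 / 100 = 20.38 t/ha

20.38


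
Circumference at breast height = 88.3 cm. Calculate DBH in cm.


Formula: DBH = C / pi
DBH = 88.3 / pi
pi = 3.14159...
DBH = 28.1 cm

28.1


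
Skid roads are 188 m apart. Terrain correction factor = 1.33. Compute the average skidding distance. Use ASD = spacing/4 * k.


Formula: ASD = (spacing / 4) * correction
Uncorrected distance = spacing / 4 = 188 / 4 = 47 m
ASD = 47 * 1.33 = 63 m

63


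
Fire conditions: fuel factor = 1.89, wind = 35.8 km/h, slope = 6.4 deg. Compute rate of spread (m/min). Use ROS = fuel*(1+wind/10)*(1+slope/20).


Formula: ROS = fuel * (1 + wind/10) * (1 + slope/20)
Wind factor = 1 + 35.8/10 = 4.58
Slope factor = 1 + 6.4/20 = 1.32
ROS = 1.89 * 4.58 * 1.32 = 11.43 m/min

11.43


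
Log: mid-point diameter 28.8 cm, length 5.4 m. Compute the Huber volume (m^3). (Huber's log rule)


Huber: V = Am * L,  Am = pi*(Dm/200)^2
Am = pi*(28.8/200)^2 = 0.065144 m^2
V = 0.065144*5.4 = 0.3518 m^3

0.3518


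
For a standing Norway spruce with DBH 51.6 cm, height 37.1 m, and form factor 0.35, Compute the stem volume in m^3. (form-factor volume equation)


Formula: V = pi * (DBH/200)^2 * H * ff
Radius = DBH/200 = 51.6/200 = 0.258 m
Radius^2 = 0.258^2 = 0.066564 m^2
V = pi * 0.066564 * 37.1 * 0.35
V = 2.715 m^3

2.715


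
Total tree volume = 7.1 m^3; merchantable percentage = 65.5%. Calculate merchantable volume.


Formula: MV = V_total * (merchantable_pct / 100)
Merchantable fraction = 65.5% / 100 = 0.655
MV = 7.1 m^3 * 0.655 = 4.651 m^3

4.651


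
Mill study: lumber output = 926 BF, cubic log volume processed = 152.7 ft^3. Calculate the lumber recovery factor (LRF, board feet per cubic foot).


Formula: LRF = Lumber Output (BF) / Log Input (ft^3)
LRF = 926 BF / 152.7 ft^3
LRF = 6.06 BF/ft^3

6.06


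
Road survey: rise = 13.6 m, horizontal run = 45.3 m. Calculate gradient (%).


Formula: Gradient = rise / run * 100
Gradient = 13.6 / 45.3 * 100 = 30.0%

30.0


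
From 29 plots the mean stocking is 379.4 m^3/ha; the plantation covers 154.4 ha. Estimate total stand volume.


Formula: Total Volume = Mean Volume per ha * Total Area
Total Volume = 379.4 m^3/ha * 154.4 ha
Total Volume = 58579 m^3

58579


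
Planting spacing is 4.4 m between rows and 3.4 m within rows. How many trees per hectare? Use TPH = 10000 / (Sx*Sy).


Formula: TPH = 10000 m^2/ha / (spacing_x * spacing_y)
Area per tree = 4.4 m * 3.4 m = 14.96 m^2
TPH = 10000 / 14.96 = 668 trees/ha

668


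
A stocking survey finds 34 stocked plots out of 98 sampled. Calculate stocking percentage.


Formula: Stocking % = stocked plots / total plots * 100
Stocking = 34 / 98 * 100
Stocking = 0.3469 * 100 = 34.7%

34.7


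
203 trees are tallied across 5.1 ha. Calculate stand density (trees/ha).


Formula: Stand Density = N_trees / Area_ha
Density = 203 trees / 5.1 ha
Density = 40 trees/ha

40


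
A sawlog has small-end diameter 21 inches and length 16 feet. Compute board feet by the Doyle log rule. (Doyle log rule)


Doyle: BF = (D - 4)^2 * L / 16
Adjusted diameter = 21 - 4 = 17 in
(D-4)^2 = 17^2 = 289
BF = 289 * 16 / 16 = 289 BF

289


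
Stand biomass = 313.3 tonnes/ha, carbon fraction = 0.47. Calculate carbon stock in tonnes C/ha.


Formula: Carbon Stock = Biomass * Carbon Fraction
C = 313.3 t/ha * 0.47
C = 147.3 t C/ha

147.3


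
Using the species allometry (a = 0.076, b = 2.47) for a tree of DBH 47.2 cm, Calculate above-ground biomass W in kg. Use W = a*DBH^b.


Formula: W = a * DBH^b  (allometric power law)
DBH^b = 47.2^2.47 = 13634.4222
W = 0.076 * 13634.4222 = 1036.2 kg

1036.2


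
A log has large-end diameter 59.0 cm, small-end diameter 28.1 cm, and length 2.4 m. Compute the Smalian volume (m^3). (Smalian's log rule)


Smalian: V = (A1 + A2)/2 * L,  A = pi*(D/200)^2
A1 = pi*(59.0/200)^2 = 0.273397 m^2
A2 = pi*(28.1/200)^2 = 0.062016 m^2
V = (0.273397+0.062016)/2*2.4 = 0.4025 m^3

0.4025


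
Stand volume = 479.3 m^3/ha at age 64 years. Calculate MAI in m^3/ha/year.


Formula: MAI = Total Volume / Stand Age
MAI = 479.3 m^3/ha / 64 years
MAI = 7.49 m^3/ha/year

7.49


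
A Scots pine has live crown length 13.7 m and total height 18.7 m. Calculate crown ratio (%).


Formula: Crown Ratio = (Crown Length / Total Height) * 100
CR = (13.7 m / 18.7 m) * 100
CR = 0.7326 * 100 = 73.3%

73.3


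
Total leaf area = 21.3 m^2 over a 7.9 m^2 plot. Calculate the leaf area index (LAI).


Formula: LAI = total leaf area / ground area  (dimensionless)
LAI = 21.3 m^2 / 7.9 m^2
LAI = 2.7

2.7


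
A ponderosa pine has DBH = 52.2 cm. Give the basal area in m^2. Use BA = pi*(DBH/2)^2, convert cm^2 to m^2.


Formula: BA = pi * (DBH/2)^2 / 10000  (cm^2 to m^2)
Radius = DBH/2 = 52.2/2 = 26.1 cm
BA = pi * 26.1^2 / 10000
   = 2140.0843 cm^2 / 10000
   = 0.214 m^2

0.214


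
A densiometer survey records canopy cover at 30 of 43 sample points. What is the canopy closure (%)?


Formula: Canopy closure = covered points / total points * 100
Closure = 30 / 43 * 100
Closure = 0.6977 * 100 = 69.8%

69.8


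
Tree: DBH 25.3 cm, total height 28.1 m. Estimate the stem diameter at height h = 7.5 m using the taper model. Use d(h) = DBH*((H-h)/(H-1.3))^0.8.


Taper: d(h) = DBH * ((H - h) / (H - 1.3))^0.8
Numerator = H - h = 28.1 - 7.5 = 20.6 m
Denominator = H - 1.3 = 28.1 - 1.3 = 26.8 m
Ratio = 20.6 / 26.8 = 0.76866
d = 25.3 * 0.76866^0.8 = 20.5 cm

20.5


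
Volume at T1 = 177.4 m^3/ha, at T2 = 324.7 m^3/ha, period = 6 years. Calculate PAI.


Formula: PAI = (V_T2 - V_T1) / (T2 - T1)
Volume increment = 324.7 - 177.4 = 147.3 m^3/ha
PAI = 147.3 / 6 = 24.55 m^3/ha/year

24.55


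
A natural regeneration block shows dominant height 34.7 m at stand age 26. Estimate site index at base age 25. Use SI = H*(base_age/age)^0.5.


Formula: SI = H_dom * (base_age / age)^0.5
Age ratio = 25 / 26 = 0.96154
sqrt(age_ratio) = 0.98058
SI = 34.7 * 0.98058 = 34.0 m

34.0


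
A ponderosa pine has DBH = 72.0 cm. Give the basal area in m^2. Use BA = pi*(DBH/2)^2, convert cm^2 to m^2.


Formula: BA = pi * (DBH/2)^2 / 10000  (cm^2 to m^2)
Radius = DBH/2 = 72.0/2 = 36.0 cm
BA = pi * 36.0^2 / 10000
   = 4071.5041 cm^2 / 10000
   = 0.4072 m^2

0.4072


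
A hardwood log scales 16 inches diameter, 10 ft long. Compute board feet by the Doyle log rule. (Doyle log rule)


Doyle: BF = (D - 4)^2 * L / 16
Adjusted diameter = 16 - 4 = 12 in
(D-4)^2 = 12^2 = 144
BF = 144 * 10 / 16 = 90 BF

90


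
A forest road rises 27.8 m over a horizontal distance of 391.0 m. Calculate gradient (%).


Formula: Gradient = rise / run * 100
Gradient = 27.8 / 391.0 * 100 = 7.1%

7.1


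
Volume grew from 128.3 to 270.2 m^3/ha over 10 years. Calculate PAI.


Formula: PAI = (V_T2 - V_T1) / (T2 - T1)
Volume increment = 270.2 - 128.3 = 141.9 m^3/ha
PAI = 141.9 / 10 = 14.19 m^3/ha/year

14.19


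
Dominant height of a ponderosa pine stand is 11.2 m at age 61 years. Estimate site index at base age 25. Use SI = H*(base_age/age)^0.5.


Formula: SI = H_dom * (base_age / age)^0.5
Age ratio = 25 / 61 = 0.40984
sqrt(age_ratio) = 0.64018
SI = 11.2 * 0.64018 = 7.2 m

7.2


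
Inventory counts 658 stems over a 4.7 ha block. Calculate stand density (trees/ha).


Formula: Stand Density = N_trees / Area_ha
Density = 658 trees / 4.7 ha
Density = 140 trees/ha

140


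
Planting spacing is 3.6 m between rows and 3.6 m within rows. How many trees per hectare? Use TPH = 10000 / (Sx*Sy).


Formula: TPH = 10000 m^2/ha / (spacing_x * spacing_y)
Area per tree = 3.6 m * 3.6 m = 12.96 m^2
TPH = 10000 / 12.96 = 772 trees/ha

772


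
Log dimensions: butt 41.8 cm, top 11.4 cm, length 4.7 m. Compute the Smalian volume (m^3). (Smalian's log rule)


Smalian: V = (A1 + A2)/2 * L,  A = pi*(D/200)^2
A1 = pi*(41.8/200)^2 = 0.137228 m^2
A2 = pi*(11.4/200)^2 = 0.010207 m^2
V = (0.137228+0.010207)/2*4.7 = 0.3465 m^3

0.3465


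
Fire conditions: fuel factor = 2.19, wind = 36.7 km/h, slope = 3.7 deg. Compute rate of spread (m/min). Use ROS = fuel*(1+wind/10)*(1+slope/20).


Formula: ROS = fuel * (1 + wind/10) * (1 + slope/20)
Wind factor = 1 + 36.7/10 = 4.67
Slope factor = 1 + 3.7/20 = 1.185
ROS = 2.19 * 4.67 * 1.185 = 12.12 m/min

12.12


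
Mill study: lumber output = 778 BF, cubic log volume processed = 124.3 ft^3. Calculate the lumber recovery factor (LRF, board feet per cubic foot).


Formula: LRF = Lumber Output (BF) / Log Input (ft^3)
LRF = 778 BF / 124.3 ft^3
LRF = 6.26 BF/ft^3

6.26


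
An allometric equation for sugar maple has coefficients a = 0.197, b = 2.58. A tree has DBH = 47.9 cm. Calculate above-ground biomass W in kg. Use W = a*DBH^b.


Formula: W = a * DBH^b  (allometric power law)
DBH^b = 47.9^2.58 = 21640.417
W = 0.197 * 21640.417 = 4263.2 kg

4263.2


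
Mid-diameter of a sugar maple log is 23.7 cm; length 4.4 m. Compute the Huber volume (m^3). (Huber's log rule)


Huber: V = Am * L,  Am = pi*(Dm/200)^2
Am = pi*(23.7/200)^2 = 0.044115 m^2
V = 0.044115*4.4 = 0.1941 m^3

0.1941


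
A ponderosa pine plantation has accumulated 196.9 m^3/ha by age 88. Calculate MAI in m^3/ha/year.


Formula: MAI = Total Volume / Stand Age
MAI = 196.9 m^3/ha / 88 years
MAI = 2.24 m^3/ha/year

2.24


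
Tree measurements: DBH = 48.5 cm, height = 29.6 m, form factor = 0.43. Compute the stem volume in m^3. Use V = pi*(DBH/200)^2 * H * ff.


Formula: V = pi * (DBH/200)^2 * H * ff
Radius = DBH/200 = 48.5/200 = 0.2425 m
Radius^2 = 0.2425^2 = 0.05880625 m^2
V = pi * 0.05880625 * 29.6 * 0.43
V = 2.351 m^3

2.351


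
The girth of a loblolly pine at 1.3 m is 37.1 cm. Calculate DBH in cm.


Formula: DBH = C / pi
DBH = 37.1 / pi
pi = 3.14159...
DBH = 11.8 cm

11.8


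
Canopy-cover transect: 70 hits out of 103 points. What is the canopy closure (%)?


Formula: Canopy closure = covered points / total points * 100
Closure = 70 / 103 * 100
Closure = 0.6796 * 100 = 68.0%

68.0


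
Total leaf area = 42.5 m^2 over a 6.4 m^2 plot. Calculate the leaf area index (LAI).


Formula: LAI = total leaf area / ground area  (dimensionless)
LAI = 42.5 m^2 / 6.4 m^2
LAI = 6.64

6.64


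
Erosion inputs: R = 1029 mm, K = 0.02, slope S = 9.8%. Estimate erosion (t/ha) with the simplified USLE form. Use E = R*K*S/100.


Formula: E = R * K * S / 100  (simplified USLE)
R * K = 1029 * 0.02 = 20.58
E = 20.58 * 9.8 / 100 = 2.02 t/ha

2.02


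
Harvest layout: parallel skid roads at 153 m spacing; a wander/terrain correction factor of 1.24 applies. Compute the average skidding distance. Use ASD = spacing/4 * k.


Formula: ASD = (spacing / 4) * correction
Uncorrected distance = spacing / 4 = 153 / 4 = 38.25 m
ASD = 38.25 * 1.24 = 47 m

47


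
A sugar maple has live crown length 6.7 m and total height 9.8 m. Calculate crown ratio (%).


Formula: Crown Ratio = (Crown Length / Total Height) * 100
CR = (6.7 m / 9.8 m) * 100
CR = 0.6837 * 100 = 68.4%

68.4


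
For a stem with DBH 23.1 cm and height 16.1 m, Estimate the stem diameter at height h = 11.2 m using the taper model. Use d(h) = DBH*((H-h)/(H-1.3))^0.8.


Taper: d(h) = DBH * ((H - h) / (H - 1.3))^0.8
Numerator = H - h = 16.1 - 11.2 = 4.9 m
Denominator = H - 1.3 = 16.1 - 1.3 = 14.8 m
Ratio = 4.9 / 14.8 = 0.33108
d = 23.1 * 0.33108^0.8 = 9.5 cm

9.5


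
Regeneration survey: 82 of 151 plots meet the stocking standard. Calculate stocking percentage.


Formula: Stocking % = stocked plots / total plots * 100
Stocking = 82 / 151 * 100
Stocking = 0.543 * 100 = 54.3%

54.3


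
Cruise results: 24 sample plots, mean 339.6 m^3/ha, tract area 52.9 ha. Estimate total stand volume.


Formula: Total Volume = Mean Volume per ha * Total Area
Total Volume = 339.6 m^3/ha * 52.9 ha
Total Volume = 17965 m^3

17965


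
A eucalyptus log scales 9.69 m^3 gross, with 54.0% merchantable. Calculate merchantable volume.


Formula: MV = V_total * (merchantable_pct / 100)
Merchantable fraction = 54.0% / 100 = 0.54
MV = 9.69 m^3 * 0.54 = 5.233 m^3

5.233


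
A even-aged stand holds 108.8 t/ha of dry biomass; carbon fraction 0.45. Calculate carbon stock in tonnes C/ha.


Formula: Carbon Stock = Biomass * Carbon Fraction
C = 108.8 t/ha * 0.45
C = 49.0 t C/ha

49.0


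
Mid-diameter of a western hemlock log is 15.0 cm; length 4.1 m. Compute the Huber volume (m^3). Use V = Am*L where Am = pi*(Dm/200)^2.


Huber: V = Am * L,  Am = pi*(Dm/200)^2
Am = pi*(15.0/200)^2 = 0.017671 m^2
V = 0.017671*4.1 = 0.0725 m^3

0.0725


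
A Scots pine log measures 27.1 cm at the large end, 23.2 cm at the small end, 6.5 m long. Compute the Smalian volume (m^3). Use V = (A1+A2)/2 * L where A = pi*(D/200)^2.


Smalian: V = (A1 + A2)/2 * L,  A = pi*(D/200)^2
A1 = pi*(27.1/200)^2 = 0.05768 m^2
A2 = pi*(23.2/200)^2 = 0.042273 m^2
V = (0.05768+0.042273)/2*6.5 = 0.3248 m^3

0.3248


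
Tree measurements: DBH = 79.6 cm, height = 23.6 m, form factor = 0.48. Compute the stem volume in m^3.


Formula: V = pi * (DBH/200)^2 * H * ff
Radius = DBH/200 = 79.6/200 = 0.398 m
Radius^2 = 0.398^2 = 0.158404 m^2
V = pi * 0.158404 * 23.6 * 0.48
V = 5.637 m^3

5.637


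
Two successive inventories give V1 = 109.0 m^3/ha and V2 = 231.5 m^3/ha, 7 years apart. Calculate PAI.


Formula: PAI = (V_T2 - V_T1) / (T2 - T1)
Volume increment = 231.5 - 109.0 = 122.5 m^3/ha
PAI = 122.5 / 7 = 17.5 m^3/ha/year

17.5


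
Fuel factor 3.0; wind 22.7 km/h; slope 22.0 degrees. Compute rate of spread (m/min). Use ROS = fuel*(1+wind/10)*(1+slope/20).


Formula: ROS = fuel * (1 + wind/10) * (1 + slope/20)
Wind factor = 1 + 22.7/10 = 3.27
Slope factor = 1 + 22.0/20 = 2.1
ROS = 3.0 * 3.27 * 2.1 = 20.6 m/min

20.6


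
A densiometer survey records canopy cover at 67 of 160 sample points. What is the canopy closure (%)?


Formula: Canopy closure = covered points / total points * 100
Closure = 67 / 160 * 100
Closure = 0.4188 * 100 = 41.9%

41.9


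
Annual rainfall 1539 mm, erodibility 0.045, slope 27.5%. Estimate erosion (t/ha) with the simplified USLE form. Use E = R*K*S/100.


Formula: E = R * K * S / 100  (simplified USLE)
R * K = 1539 * 0.045 = 69.255
E = 69.255 * 27.5 / 100 = 19.05 t/ha

19.05


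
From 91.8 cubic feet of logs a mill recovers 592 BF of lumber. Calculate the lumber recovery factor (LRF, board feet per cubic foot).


Formula: LRF = Lumber Output (BF) / Log Input (ft^3)
LRF = 592 BF / 91.8 ft^3
LRF = 6.45 BF/ft^3

6.45


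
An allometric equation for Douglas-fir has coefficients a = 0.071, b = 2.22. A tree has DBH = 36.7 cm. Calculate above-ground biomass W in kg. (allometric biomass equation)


Formula: W = a * DBH^b  (allometric power law)
DBH^b = 36.7^2.22 = 2975.4911
W = 0.071 * 2975.4911 = 211.3 kg

211.3


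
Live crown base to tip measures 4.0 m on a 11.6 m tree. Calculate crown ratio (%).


Formula: Crown Ratio = (Crown Length / Total Height) * 100
CR = (4.0 m / 11.6 m) * 100
CR = 0.3448 * 100 = 34.5%

34.5


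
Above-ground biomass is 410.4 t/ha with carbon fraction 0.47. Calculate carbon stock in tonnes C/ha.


Formula: Carbon Stock = Biomass * Carbon Fraction
C = 410.4 t/ha * 0.47
C = 192.9 t C/ha

192.9


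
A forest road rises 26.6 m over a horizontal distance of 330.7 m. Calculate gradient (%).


Formula: Gradient = rise / run * 100
Gradient = 26.6 / 330.7 * 100 = 8.0%

8.0


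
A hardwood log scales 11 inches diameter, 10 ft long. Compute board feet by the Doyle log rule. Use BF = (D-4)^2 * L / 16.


Doyle: BF = (D - 4)^2 * L / 16
Adjusted diameter = 11 - 4 = 7 in
(D-4)^2 = 7^2 = 49
BF = 49 * 10 / 16 = 31 BF

31


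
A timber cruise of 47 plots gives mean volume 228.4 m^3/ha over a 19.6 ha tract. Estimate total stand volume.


Formula: Total Volume = Mean Volume per ha * Total Area
Total Volume = 228.4 m^3/ha * 19.6 ha
Total Volume = 4477 m^3

4477


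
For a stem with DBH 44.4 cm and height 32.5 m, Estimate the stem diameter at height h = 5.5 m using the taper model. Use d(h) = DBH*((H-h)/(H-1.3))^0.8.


Taper: d(h) = DBH * ((H - h) / (H - 1.3))^0.8
Numerator = H - h = 32.5 - 5.5 = 27.0 m
Denominator = H - 1.3 = 32.5 - 1.3 = 31.2 m
Ratio = 27.0 / 31.2 = 0.86538
d = 44.4 * 0.86538^0.8 = 39.6 cm

39.6


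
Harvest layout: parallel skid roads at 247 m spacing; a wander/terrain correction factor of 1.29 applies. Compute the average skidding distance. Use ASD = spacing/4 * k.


Formula: ASD = (spacing / 4) * correction
Uncorrected distance = spacing / 4 = 247 / 4 = 61.75 m
ASD = 61.75 * 1.29 = 80 m

80


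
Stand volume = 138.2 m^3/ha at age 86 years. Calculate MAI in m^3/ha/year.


Formula: MAI = Total Volume / Stand Age
MAI = 138.2 m^3/ha / 86 years
MAI = 1.61 m^3/ha/year

1.61


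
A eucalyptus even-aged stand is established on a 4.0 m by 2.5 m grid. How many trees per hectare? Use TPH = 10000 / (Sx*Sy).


Formula: TPH = 10000 m^2/ha / (spacing_x * spacing_y)
Area per tree = 4.0 m * 2.5 m = 10.0 m^2
TPH = 10000 / 10.0 = 1000 trees/ha

1000


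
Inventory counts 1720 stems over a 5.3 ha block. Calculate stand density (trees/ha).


Formula: Stand Density = N_trees / Area_ha
Density = 1720 trees / 5.3 ha
Density = 325 trees/ha

325


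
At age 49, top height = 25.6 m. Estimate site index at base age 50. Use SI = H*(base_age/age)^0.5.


Formula: SI = H_dom * (base_age / age)^0.5
Age ratio = 50 / 49 = 1.02041
sqrt(age_ratio) = 1.01015
SI = 25.6 * 1.01015 = 25.9 m

25.9


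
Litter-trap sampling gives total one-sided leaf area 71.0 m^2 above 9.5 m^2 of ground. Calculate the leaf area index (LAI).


Formula: LAI = total leaf area / ground area  (dimensionless)
LAI = 71.0 m^2 / 9.5 m^2
LAI = 7.47

7.47


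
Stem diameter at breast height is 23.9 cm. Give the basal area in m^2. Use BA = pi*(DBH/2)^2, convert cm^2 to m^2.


Formula: BA = pi * (DBH/2)^2 / 10000  (cm^2 to m^2)
Radius = DBH/2 = 23.9/2 = 11.95 cm
BA = pi * 11.95^2 / 10000
   = 448.6273 cm^2 / 10000
   = 0.0449 m^2

0.0449


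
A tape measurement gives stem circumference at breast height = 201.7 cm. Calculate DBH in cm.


Formula: DBH = C / pi
DBH = 201.7 / pi
pi = 3.14159...
DBH = 64.2 cm

64.2


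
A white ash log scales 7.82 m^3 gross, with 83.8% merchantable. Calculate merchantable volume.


Formula: MV = V_total * (merchantable_pct / 100)
Merchantable fraction = 83.8% / 100 = 0.838
MV = 7.82 m^3 * 0.838 = 6.553 m^3

6.553


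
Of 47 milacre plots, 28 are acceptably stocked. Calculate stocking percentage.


Formula: Stocking % = stocked plots / total plots * 100
Stocking = 28 / 47 * 100
Stocking = 0.5957 * 100 = 59.6%

59.6


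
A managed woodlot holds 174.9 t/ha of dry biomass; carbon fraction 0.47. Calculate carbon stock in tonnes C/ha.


Formula: Carbon Stock = Biomass * Carbon Fraction
C = 174.9 t/ha * 0.47
C = 82.2 t C/ha

82.2


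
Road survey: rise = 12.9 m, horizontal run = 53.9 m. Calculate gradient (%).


Formula: Gradient = rise / run * 100
Gradient = 12.9 / 53.9 * 100 = 23.9%

23.9


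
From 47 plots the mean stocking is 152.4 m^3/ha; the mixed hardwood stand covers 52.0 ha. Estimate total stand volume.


Formula: Total Volume = Mean Volume per ha * Total Area
Total Volume = 152.4 m^3/ha * 52.0 ha
Total Volume = 7925 m^3

7925


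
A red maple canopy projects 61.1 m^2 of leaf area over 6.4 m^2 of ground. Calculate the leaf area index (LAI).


Formula: LAI = total leaf area / ground area  (dimensionless)
LAI = 61.1 m^2 / 6.4 m^2
LAI = 9.55

9.55


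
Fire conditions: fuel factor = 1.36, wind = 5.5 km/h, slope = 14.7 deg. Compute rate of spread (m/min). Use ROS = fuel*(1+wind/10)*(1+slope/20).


Formula: ROS = fuel * (1 + wind/10) * (1 + slope/20)
Wind factor = 1 + 5.5/10 = 1.55
Slope factor = 1 + 14.7/20 = 1.735
ROS = 1.36 * 1.55 * 1.735 = 3.66 m/min

3.66


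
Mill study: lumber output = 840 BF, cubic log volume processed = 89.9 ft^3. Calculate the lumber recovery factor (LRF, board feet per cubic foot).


Formula: LRF = Lumber Output (BF) / Log Input (ft^3)
LRF = 840 BF / 89.9 ft^3
LRF = 9.34 BF/ft^3

9.34


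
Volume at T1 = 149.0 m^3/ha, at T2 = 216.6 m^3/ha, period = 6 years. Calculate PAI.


Formula: PAI = (V_T2 - V_T1) / (T2 - T1)
Volume increment = 216.6 - 149.0 = 67.6 m^3/ha
PAI = 67.6 / 6 = 11.27 m^3/ha/year

11.27


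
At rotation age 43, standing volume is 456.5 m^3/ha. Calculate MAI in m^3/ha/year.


Formula: MAI = Total Volume / Stand Age
MAI = 456.5 m^3/ha / 43 years
MAI = 10.62 m^3/ha/year

10.62


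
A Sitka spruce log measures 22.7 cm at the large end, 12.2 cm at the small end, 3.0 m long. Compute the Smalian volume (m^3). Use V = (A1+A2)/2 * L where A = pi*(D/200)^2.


Smalian: V = (A1 + A2)/2 * L,  A = pi*(D/200)^2
A1 = pi*(22.7/200)^2 = 0.040471 m^2
A2 = pi*(12.2/200)^2 = 0.01169 m^2
V = (0.040471+0.01169)/2*3.0 = 0.0782 m^3

0.0782


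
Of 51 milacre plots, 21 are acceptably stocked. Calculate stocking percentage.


Formula: Stocking % = stocked plots / total plots * 100
Stocking = 21 / 51 * 100
Stocking = 0.4118 * 100 = 41.2%

41.2


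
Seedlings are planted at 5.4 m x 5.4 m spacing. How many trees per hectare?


Formula: TPH = 10000 m^2/ha / (spacing_x * spacing_y)
Area per tree = 5.4 m * 5.4 m = 29.16 m^2
TPH = 10000 / 29.16 = 343 trees/ha

343


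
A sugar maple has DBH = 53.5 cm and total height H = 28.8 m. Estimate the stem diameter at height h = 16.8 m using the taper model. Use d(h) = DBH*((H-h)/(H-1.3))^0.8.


Taper: d(h) = DBH * ((H - h) / (H - 1.3))^0.8
Numerator = H - h = 28.8 - 16.8 = 12.0 m
Denominator = H - 1.3 = 28.8 - 1.3 = 27.5 m
Ratio = 12.0 / 27.5 = 0.43636
d = 53.5 * 0.43636^0.8 = 27.6 cm

27.6


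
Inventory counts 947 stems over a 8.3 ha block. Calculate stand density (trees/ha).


Formula: Stand Density = N_trees / Area_ha
Density = 947 trees / 8.3 ha
Density = 114 trees/ha

114


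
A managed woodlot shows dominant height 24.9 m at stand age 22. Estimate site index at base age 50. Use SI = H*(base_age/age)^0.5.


Formula: SI = H_dom * (base_age / age)^0.5
Age ratio = 50 / 22 = 2.27273
sqrt(age_ratio) = 1.50756
SI = 24.9 * 1.50756 = 37.5 m

37.5


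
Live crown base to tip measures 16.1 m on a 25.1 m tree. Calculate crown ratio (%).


Formula: Crown Ratio = (Crown Length / Total Height) * 100
CR = (16.1 m / 25.1 m) * 100
CR = 0.6414 * 100 = 64.1%

64.1


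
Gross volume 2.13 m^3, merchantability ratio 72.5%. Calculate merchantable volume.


Formula: MV = V_total * (merchantable_pct / 100)
Merchantable fraction = 72.5% / 100 = 0.725
MV = 2.13 m^3 * 0.725 = 1.544 m^3

1.544


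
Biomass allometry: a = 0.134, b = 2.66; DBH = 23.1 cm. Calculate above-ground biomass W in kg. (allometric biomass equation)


Formula: W = a * DBH^b  (allometric power law)
DBH^b = 23.1^2.66 = 4238.4578
W = 0.134 * 4238.4578 = 568.0 kg

568.0


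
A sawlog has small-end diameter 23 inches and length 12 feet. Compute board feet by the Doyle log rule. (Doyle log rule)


Doyle: BF = (D - 4)^2 * L / 16
Adjusted diameter = 23 - 4 = 19 in
(D-4)^2 = 19^2 = 361
BF = 361 * 12 / 16 = 271 BF

271


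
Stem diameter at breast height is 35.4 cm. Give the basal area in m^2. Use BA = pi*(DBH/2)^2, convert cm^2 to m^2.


Formula: BA = pi * (DBH/2)^2 / 10000  (cm^2 to m^2)
Radius = DBH/2 = 35.4/2 = 17.7 cm
BA = pi * 17.7^2 / 10000
   = 984.2296 cm^2 / 10000
   = 0.0984 m^2

0.0984


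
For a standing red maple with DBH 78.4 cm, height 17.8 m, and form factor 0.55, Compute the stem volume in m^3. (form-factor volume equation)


Formula: V = pi * (DBH/200)^2 * H * ff
Radius = DBH/200 = 78.4/200 = 0.392 m
Radius^2 = 0.392^2 = 0.153664 m^2
V = pi * 0.153664 * 17.8 * 0.55
V = 4.726 m^3

4.726


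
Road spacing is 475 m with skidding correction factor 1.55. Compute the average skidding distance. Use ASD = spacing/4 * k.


Formula: ASD = (spacing / 4) * correction
Uncorrected distance = spacing / 4 = 475 / 4 = 118.75 m
ASD = 118.75 * 1.55 = 184 m

184


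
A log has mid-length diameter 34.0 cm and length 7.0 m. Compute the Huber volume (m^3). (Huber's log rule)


Huber: V = Am * L,  Am = pi*(Dm/200)^2
Am = pi*(34.0/200)^2 = 0.090792 m^2
V = 0.090792*7.0 = 0.6355 m^3

0.6355


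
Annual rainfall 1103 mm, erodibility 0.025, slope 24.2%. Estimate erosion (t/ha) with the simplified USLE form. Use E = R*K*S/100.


Formula: E = R * K * S / 100  (simplified USLE)
R * K = 1103 * 0.025 = 27.575
E = 27.575 * 24.2 / 100 = 6.67 t/ha

6.67


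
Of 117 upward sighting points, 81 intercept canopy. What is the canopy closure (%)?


Formula: Canopy closure = covered points / total points * 100
Closure = 81 / 117 * 100
Closure = 0.6923 * 100 = 69.2%

69.2


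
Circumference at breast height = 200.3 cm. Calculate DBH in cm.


Formula: DBH = C / pi
DBH = 200.3 / pi
pi = 3.14159...
DBH = 63.8 cm

63.8


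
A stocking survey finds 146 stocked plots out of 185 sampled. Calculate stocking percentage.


Formula: Stocking % = stocked plots / total plots * 100
Stocking = 146 / 185 * 100
Stocking = 0.7892 * 100 = 78.9%

78.9


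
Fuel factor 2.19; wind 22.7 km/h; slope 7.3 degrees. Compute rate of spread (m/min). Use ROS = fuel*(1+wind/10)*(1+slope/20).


Formula: ROS = fuel * (1 + wind/10) * (1 + slope/20)
Wind factor = 1 + 22.7/10 = 3.27
Slope factor = 1 + 7.3/20 = 1.365
ROS = 2.19 * 3.27 * 1.365 = 9.78 m/min

9.78


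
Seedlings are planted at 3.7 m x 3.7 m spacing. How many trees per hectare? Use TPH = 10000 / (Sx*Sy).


Formula: TPH = 10000 m^2/ha / (spacing_x * spacing_y)
Area per tree = 3.7 m * 3.7 m = 13.69 m^2
TPH = 10000 / 13.69 = 730 trees/ha

730


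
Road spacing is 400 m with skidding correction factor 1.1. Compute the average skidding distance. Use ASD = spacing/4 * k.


Formula: ASD = (spacing / 4) * correction
Uncorrected distance = spacing / 4 = 400 / 4 = 100 m
ASD = 100 * 1.1 = 110 m

110


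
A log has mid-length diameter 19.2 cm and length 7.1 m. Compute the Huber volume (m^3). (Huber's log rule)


Huber: V = Am * L,  Am = pi*(Dm/200)^2
Am = pi*(19.2/200)^2 = 0.028953 m^2
V = 0.028953*7.1 = 0.2056 m^3

0.2056


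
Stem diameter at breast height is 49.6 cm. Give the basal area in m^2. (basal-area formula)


Formula: BA = pi * (DBH/2)^2 / 10000  (cm^2 to m^2)
Radius = DBH/2 = 49.6/2 = 24.8 cm
BA = pi * 24.8^2 / 10000
   = 1932.2051 cm^2 / 10000
   = 0.1932 m^2

0.1932


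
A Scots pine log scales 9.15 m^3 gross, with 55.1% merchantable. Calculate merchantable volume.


Formula: MV = V_total * (merchantable_pct / 100)
Merchantable fraction = 55.1% / 100 = 0.551
MV = 9.15 m^3 * 0.551 = 5.042 m^3

5.042


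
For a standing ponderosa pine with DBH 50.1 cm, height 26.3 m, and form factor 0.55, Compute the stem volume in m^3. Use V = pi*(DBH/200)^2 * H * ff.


Formula: V = pi * (DBH/200)^2 * H * ff
Radius = DBH/200 = 50.1/200 = 0.2505 m
Radius^2 = 0.2505^2 = 0.06275025 m^2
V = pi * 0.06275025 * 26.3 * 0.55
V = 2.852 m^3

2.852


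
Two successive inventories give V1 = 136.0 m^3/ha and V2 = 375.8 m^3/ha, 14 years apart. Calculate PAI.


Formula: PAI = (V_T2 - V_T1) / (T2 - T1)
Volume increment = 375.8 - 136.0 = 239.8 m^3/ha
PAI = 239.8 / 14 = 17.13 m^3/ha/year

17.13


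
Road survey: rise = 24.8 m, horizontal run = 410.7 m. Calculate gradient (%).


Formula: Gradient = rise / run * 100
Gradient = 24.8 / 410.7 * 100 = 6.0%

6.0


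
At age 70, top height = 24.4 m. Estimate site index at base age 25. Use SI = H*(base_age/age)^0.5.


Formula: SI = H_dom * (base_age / age)^0.5
Age ratio = 25 / 70 = 0.35714
sqrt(age_ratio) = 0.59761
SI = 24.4 * 0.59761 = 14.6 m

14.6


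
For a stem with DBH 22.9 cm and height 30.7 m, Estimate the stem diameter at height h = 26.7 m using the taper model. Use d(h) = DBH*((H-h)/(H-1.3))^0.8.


Taper: d(h) = DBH * ((H - h) / (H - 1.3))^0.8
Numerator = H - h = 30.7 - 26.7 = 4.0 m
Denominator = H - 1.3 = 30.7 - 1.3 = 29.4 m
Ratio = 4.0 / 29.4 = 0.13605
d = 22.9 * 0.13605^0.8 = 4.6 cm

4.6


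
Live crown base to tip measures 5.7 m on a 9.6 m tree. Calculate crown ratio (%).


Formula: Crown Ratio = (Crown Length / Total Height) * 100
CR = (5.7 m / 9.6 m) * 100
CR = 0.5938 * 100 = 59.4%

59.4


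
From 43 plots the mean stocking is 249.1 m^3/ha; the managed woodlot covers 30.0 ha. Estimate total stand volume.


Formula: Total Volume = Mean Volume per ha * Total Area
Total Volume = 249.1 m^3/ha * 30.0 ha
Total Volume = 7473 m^3

7473


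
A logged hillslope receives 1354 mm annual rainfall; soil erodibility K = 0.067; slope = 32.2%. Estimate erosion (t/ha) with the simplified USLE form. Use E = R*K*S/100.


Formula: E = R * K * S / 100  (simplified USLE)
R * K = 1354 * 0.067 = 90.718
E = 90.718 * 32.2 / 100 = 29.21 t/ha

29.21


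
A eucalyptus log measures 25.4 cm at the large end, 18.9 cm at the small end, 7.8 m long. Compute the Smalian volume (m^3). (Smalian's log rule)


Smalian: V = (A1 + A2)/2 * L,  A = pi*(D/200)^2
A1 = pi*(25.4/200)^2 = 0.050671 m^2
A2 = pi*(18.9/200)^2 = 0.028055 m^2
V = (0.050671+0.028055)/2*7.8 = 0.307 m^3

0.307


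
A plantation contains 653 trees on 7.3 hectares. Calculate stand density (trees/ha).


Formula: Stand Density = N_trees / Area_ha
Density = 653 trees / 7.3 ha
Density = 89 trees/ha

89


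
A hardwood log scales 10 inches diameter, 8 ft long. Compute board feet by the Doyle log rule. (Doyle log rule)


Doyle: BF = (D - 4)^2 * L / 16
Adjusted diameter = 10 - 4 = 6 in
(D-4)^2 = 6^2 = 36
BF = 36 * 8 / 16 = 18 BF

18


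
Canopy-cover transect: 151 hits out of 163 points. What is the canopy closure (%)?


Formula: Canopy closure = covered points / total points * 100
Closure = 151 / 163 * 100
Closure = 0.9264 * 100 = 92.6%

92.6


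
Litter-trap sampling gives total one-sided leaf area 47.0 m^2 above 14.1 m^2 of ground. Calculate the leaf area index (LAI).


Formula: LAI = total leaf area / ground area  (dimensionless)
LAI = 47.0 m^2 / 14.1 m^2
LAI = 3.33

3.33


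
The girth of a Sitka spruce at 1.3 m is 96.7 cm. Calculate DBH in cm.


Formula: DBH = C / pi
DBH = 96.7 / pi
pi = 3.14159...
DBH = 30.8 cm

30.8


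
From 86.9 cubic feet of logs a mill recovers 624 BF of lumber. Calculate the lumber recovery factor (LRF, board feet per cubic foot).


Formula: LRF = Lumber Output (BF) / Log Input (ft^3)
LRF = 624 BF / 86.9 ft^3
LRF = 7.18 BF/ft^3

7.18


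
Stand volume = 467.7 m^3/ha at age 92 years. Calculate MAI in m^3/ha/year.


Formula: MAI = Total Volume / Stand Age
MAI = 467.7 m^3/ha / 92 years
MAI = 5.08 m^3/ha/year

5.08


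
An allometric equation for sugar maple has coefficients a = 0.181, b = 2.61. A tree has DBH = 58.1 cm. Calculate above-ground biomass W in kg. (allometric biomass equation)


Formula: W = a * DBH^b  (allometric power law)
DBH^b = 58.1^2.61 = 40225.3383
W = 0.181 * 40225.3383 = 7280.8 kg

7280.8


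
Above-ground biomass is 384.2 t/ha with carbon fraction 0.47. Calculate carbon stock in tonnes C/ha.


Formula: Carbon Stock = Biomass * Carbon Fraction
C = 384.2 t/ha * 0.47
C = 180.6 t C/ha

180.6


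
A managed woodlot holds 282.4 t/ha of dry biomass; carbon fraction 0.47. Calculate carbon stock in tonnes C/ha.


Formula: Carbon Stock = Biomass * Carbon Fraction
C = 282.4 t/ha * 0.47
C = 132.7 t C/ha

132.7


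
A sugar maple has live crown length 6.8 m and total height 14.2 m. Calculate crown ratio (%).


Formula: Crown Ratio = (Crown Length / Total Height) * 100
CR = (6.8 m / 14.2 m) * 100
CR = 0.4789 * 100 = 47.9%

47.9


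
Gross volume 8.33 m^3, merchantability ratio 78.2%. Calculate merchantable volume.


Formula: MV = V_total * (merchantable_pct / 100)
Merchantable fraction = 78.2% / 100 = 0.782
MV = 8.33 m^3 * 0.782 = 6.514 m^3

6.514


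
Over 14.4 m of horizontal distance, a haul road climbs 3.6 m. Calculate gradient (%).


Formula: Gradient = rise / run * 100
Gradient = 3.6 / 14.4 * 100 = 25.0%

25.0


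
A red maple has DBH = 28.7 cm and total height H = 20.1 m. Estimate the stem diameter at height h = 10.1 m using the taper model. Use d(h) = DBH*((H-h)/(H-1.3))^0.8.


Taper: d(h) = DBH * ((H - h) / (H - 1.3))^0.8
Numerator = H - h = 20.1 - 10.1 = 10.0 m
Denominator = H - 1.3 = 20.1 - 1.3 = 18.8 m
Ratio = 10.0 / 18.8 = 0.53191
d = 28.7 * 0.53191^0.8 = 17.3 cm

17.3


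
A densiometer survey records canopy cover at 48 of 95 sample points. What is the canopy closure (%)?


Formula: Canopy closure = covered points / total points * 100
Closure = 48 / 95 * 100
Closure = 0.5053 * 100 = 50.5%

50.5


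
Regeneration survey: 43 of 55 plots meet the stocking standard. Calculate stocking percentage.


Formula: Stocking % = stocked plots / total plots * 100
Stocking = 43 / 55 * 100
Stocking = 0.7818 * 100 = 78.2%

78.2


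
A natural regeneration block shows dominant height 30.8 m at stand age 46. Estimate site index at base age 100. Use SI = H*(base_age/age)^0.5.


Formula: SI = H_dom * (base_age / age)^0.5
Age ratio = 100 / 46 = 2.17391
sqrt(age_ratio) = 1.47442
SI = 30.8 * 1.47442 = 45.4 m

45.4


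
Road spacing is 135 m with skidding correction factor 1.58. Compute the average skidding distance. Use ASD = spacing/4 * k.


Formula: ASD = (spacing / 4) * correction
Uncorrected distance = spacing / 4 = 135 / 4 = 33.75 m
ASD = 33.75 * 1.58 = 53 m

53


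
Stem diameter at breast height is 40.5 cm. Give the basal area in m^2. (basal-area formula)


Formula: BA = pi * (DBH/2)^2 / 10000  (cm^2 to m^2)
Radius = DBH/2 = 40.5/2 = 20.25 cm
BA = pi * 20.25^2 / 10000
   = 1288.2493 cm^2 / 10000
   = 0.1288 m^2

0.1288


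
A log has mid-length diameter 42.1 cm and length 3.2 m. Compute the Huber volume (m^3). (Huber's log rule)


Huber: V = Am * L,  Am = pi*(Dm/200)^2
Am = pi*(42.1/200)^2 = 0.139205 m^2
V = 0.139205*3.2 = 0.4455 m^3

0.4455


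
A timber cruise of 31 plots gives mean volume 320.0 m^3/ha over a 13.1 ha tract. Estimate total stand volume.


Formula: Total Volume = Mean Volume per ha * Total Area
Total Volume = 320.0 m^3/ha * 13.1 ha
Total Volume = 4192 m^3

4192


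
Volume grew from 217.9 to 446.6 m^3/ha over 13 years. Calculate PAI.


Formula: PAI = (V_T2 - V_T1) / (T2 - T1)
Volume increment = 446.6 - 217.9 = 228.7 m^3/ha
PAI = 228.7 / 13 = 17.59 m^3/ha/year

17.59


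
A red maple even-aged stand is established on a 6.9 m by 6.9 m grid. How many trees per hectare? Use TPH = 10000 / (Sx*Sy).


Formula: TPH = 10000 m^2/ha / (spacing_x * spacing_y)
Area per tree = 6.9 m * 6.9 m = 47.61 m^2
TPH = 10000 / 47.61 = 210 trees/ha

210


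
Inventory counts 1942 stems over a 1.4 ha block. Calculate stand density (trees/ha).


Formula: Stand Density = N_trees / Area_ha
Density = 1942 trees / 1.4 ha
Density = 1387 trees/ha

1387


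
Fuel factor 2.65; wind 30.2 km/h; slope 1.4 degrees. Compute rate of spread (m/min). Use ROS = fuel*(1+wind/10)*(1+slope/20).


Formula: ROS = fuel * (1 + wind/10) * (1 + slope/20)
Wind factor = 1 + 30.2/10 = 4.02
Slope factor = 1 + 1.4/20 = 1.07
ROS = 2.65 * 4.02 * 1.07 = 11.4 m/min

11.4


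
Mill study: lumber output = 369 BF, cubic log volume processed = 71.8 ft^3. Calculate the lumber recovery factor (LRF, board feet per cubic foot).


Formula: LRF = Lumber Output (BF) / Log Input (ft^3)
LRF = 369 BF / 71.8 ft^3
LRF = 5.14 BF/ft^3

5.14


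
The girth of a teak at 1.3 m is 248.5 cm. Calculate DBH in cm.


Formula: DBH = C / pi
DBH = 248.5 / pi
pi = 3.14159...
DBH = 79.1 cm

79.1


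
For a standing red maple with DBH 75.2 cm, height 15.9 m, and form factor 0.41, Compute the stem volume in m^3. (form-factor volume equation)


Formula: V = pi * (DBH/200)^2 * H * ff
Radius = DBH/200 = 75.2/200 = 0.376 m
Radius^2 = 0.376^2 = 0.141376 m^2
V = pi * 0.141376 * 15.9 * 0.41
V = 2.895 m^3

2.895


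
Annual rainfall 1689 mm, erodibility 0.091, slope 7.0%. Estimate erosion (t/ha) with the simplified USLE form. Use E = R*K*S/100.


Formula: E = R * K * S / 100  (simplified USLE)
R * K = 1689 * 0.091 = 153.699
E = 153.699 * 7.0 / 100 = 10.76 t/ha

10.76


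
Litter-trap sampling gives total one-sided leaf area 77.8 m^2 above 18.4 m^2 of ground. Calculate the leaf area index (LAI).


Formula: LAI = total leaf area / ground area  (dimensionless)
LAI = 77.8 m^2 / 18.4 m^2
LAI = 4.23

4.23


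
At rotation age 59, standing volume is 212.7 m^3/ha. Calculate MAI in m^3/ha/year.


Formula: MAI = Total Volume / Stand Age
MAI = 212.7 m^3/ha / 59 years
MAI = 3.61 m^3/ha/year

3.61


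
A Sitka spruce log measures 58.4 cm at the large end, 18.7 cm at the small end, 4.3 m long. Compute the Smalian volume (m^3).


Smalian: V = (A1 + A2)/2 * L,  A = pi*(D/200)^2
A1 = pi*(58.4/200)^2 = 0.267865 m^2
A2 = pi*(18.7/200)^2 = 0.027465 m^2
V = (0.267865+0.027465)/2*4.3 = 0.635 m^3

0.635


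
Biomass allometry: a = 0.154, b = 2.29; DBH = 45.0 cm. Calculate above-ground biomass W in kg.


Formula: W = a * DBH^b  (allometric power law)
DBH^b = 45.0^2.29 = 6107.4041
W = 0.154 * 6107.4041 = 940.5 kg

940.5


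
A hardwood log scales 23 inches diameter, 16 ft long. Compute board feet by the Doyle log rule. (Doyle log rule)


Doyle: BF = (D - 4)^2 * L / 16
Adjusted diameter = 23 - 4 = 19 in
(D-4)^2 = 19^2 = 361
BF = 361 * 16 / 16 = 361 BF

361


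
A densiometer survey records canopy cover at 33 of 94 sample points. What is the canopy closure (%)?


Formula: Canopy closure = covered points / total points * 100
Closure = 33 / 94 * 100
Closure = 0.3511 * 100 = 35.1%

35.1


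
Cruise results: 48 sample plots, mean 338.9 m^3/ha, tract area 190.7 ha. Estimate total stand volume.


Formula: Total Volume = Mean Volume per ha * Total Area
Total Volume = 338.9 m^3/ha * 190.7 ha
Total Volume = 64628 m^3

64628


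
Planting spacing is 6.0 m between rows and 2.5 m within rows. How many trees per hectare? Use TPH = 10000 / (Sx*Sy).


Formula: TPH = 10000 m^2/ha / (spacing_x * spacing_y)
Area per tree = 6.0 m * 2.5 m = 15.0 m^2
TPH = 10000 / 15.0 = 667 trees/ha

667


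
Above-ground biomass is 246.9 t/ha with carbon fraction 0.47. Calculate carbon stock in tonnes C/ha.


Formula: Carbon Stock = Biomass * Carbon Fraction
C = 246.9 t/ha * 0.47
C = 116.0 t C/ha

116.0


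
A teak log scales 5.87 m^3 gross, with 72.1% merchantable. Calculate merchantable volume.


Formula: MV = V_total * (merchantable_pct / 100)
Merchantable fraction = 72.1% / 100 = 0.721
MV = 5.87 m^3 * 0.721 = 4.232 m^3

4.232


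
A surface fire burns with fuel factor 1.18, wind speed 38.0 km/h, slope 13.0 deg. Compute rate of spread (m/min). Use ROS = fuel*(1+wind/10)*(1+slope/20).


Formula: ROS = fuel * (1 + wind/10) * (1 + slope/20)
Wind factor = 1 + 38.0/10 = 4.8
Slope factor = 1 + 13.0/20 = 1.65
ROS = 1.18 * 4.8 * 1.65 = 9.35 m/min

9.35
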